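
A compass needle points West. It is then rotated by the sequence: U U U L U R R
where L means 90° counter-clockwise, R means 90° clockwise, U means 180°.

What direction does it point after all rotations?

Start: West
  U (U-turn (180°)) -> East
  U (U-turn (180°)) -> West
  U (U-turn (180°)) -> East
  L (left (90° counter-clockwise)) -> North
  U (U-turn (180°)) -> South
  R (right (90° clockwise)) -> West
  R (right (90° clockwise)) -> North
Final: North

Answer: Final heading: North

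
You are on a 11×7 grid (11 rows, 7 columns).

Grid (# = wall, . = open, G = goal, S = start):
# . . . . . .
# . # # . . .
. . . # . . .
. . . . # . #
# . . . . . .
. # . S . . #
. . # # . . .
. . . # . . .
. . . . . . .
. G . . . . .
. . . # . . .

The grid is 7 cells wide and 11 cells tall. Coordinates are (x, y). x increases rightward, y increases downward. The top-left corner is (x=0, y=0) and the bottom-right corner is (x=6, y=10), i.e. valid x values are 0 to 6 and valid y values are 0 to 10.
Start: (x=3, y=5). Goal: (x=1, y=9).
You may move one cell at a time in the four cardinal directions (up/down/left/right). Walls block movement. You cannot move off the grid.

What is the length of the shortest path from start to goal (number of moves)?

BFS from (x=3, y=5) until reaching (x=1, y=9):
  Distance 0: (x=3, y=5)
  Distance 1: (x=3, y=4), (x=2, y=5), (x=4, y=5)
  Distance 2: (x=3, y=3), (x=2, y=4), (x=4, y=4), (x=5, y=5), (x=4, y=6)
  Distance 3: (x=2, y=3), (x=1, y=4), (x=5, y=4), (x=5, y=6), (x=4, y=7)
  Distance 4: (x=2, y=2), (x=1, y=3), (x=5, y=3), (x=6, y=4), (x=6, y=6), (x=5, y=7), (x=4, y=8)
  Distance 5: (x=1, y=2), (x=5, y=2), (x=0, y=3), (x=6, y=7), (x=3, y=8), (x=5, y=8), (x=4, y=9)
  Distance 6: (x=1, y=1), (x=5, y=1), (x=0, y=2), (x=4, y=2), (x=6, y=2), (x=2, y=8), (x=6, y=8), (x=3, y=9), (x=5, y=9), (x=4, y=10)
  Distance 7: (x=1, y=0), (x=5, y=0), (x=4, y=1), (x=6, y=1), (x=2, y=7), (x=1, y=8), (x=2, y=9), (x=6, y=9), (x=5, y=10)
  Distance 8: (x=2, y=0), (x=4, y=0), (x=6, y=0), (x=1, y=7), (x=0, y=8), (x=1, y=9), (x=2, y=10), (x=6, y=10)  <- goal reached here
One shortest path (8 moves): (x=3, y=5) -> (x=4, y=5) -> (x=4, y=6) -> (x=4, y=7) -> (x=4, y=8) -> (x=3, y=8) -> (x=2, y=8) -> (x=1, y=8) -> (x=1, y=9)

Answer: Shortest path length: 8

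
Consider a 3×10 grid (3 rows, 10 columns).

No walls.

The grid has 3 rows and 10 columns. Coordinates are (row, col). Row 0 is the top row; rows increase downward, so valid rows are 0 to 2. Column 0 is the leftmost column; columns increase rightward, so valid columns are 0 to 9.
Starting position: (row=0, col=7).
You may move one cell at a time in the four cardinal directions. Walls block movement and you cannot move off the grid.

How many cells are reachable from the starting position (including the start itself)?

Answer: Reachable cells: 30

Derivation:
BFS flood-fill from (row=0, col=7):
  Distance 0: (row=0, col=7)
  Distance 1: (row=0, col=6), (row=0, col=8), (row=1, col=7)
  Distance 2: (row=0, col=5), (row=0, col=9), (row=1, col=6), (row=1, col=8), (row=2, col=7)
  Distance 3: (row=0, col=4), (row=1, col=5), (row=1, col=9), (row=2, col=6), (row=2, col=8)
  Distance 4: (row=0, col=3), (row=1, col=4), (row=2, col=5), (row=2, col=9)
  Distance 5: (row=0, col=2), (row=1, col=3), (row=2, col=4)
  Distance 6: (row=0, col=1), (row=1, col=2), (row=2, col=3)
  Distance 7: (row=0, col=0), (row=1, col=1), (row=2, col=2)
  Distance 8: (row=1, col=0), (row=2, col=1)
  Distance 9: (row=2, col=0)
Total reachable: 30 (grid has 30 open cells total)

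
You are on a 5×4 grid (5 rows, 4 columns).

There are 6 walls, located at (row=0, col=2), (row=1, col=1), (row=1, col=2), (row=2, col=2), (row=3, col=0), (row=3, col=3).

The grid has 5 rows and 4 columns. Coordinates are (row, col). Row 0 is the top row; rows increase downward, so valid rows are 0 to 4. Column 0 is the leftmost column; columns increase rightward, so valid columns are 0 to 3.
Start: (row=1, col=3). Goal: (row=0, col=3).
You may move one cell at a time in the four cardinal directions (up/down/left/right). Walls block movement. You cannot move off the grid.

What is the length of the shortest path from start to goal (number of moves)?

BFS from (row=1, col=3) until reaching (row=0, col=3):
  Distance 0: (row=1, col=3)
  Distance 1: (row=0, col=3), (row=2, col=3)  <- goal reached here
One shortest path (1 moves): (row=1, col=3) -> (row=0, col=3)

Answer: Shortest path length: 1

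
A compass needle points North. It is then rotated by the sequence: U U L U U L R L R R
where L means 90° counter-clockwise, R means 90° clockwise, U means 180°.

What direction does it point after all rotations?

Answer: Final heading: North

Derivation:
Start: North
  U (U-turn (180°)) -> South
  U (U-turn (180°)) -> North
  L (left (90° counter-clockwise)) -> West
  U (U-turn (180°)) -> East
  U (U-turn (180°)) -> West
  L (left (90° counter-clockwise)) -> South
  R (right (90° clockwise)) -> West
  L (left (90° counter-clockwise)) -> South
  R (right (90° clockwise)) -> West
  R (right (90° clockwise)) -> North
Final: North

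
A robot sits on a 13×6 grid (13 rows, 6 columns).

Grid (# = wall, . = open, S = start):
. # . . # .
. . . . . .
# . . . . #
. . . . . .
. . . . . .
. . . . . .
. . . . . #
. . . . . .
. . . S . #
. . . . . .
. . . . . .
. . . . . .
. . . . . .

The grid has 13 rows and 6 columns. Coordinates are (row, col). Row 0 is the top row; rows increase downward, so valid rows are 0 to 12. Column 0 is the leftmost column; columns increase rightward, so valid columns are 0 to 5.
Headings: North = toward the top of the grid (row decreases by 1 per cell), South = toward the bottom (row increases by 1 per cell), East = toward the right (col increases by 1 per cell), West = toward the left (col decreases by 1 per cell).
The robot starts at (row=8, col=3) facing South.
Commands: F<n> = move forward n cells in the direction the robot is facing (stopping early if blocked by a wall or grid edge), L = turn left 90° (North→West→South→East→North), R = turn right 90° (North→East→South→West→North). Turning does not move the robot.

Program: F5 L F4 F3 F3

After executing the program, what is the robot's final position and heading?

Start: (row=8, col=3), facing South
  F5: move forward 4/5 (blocked), now at (row=12, col=3)
  L: turn left, now facing East
  F4: move forward 2/4 (blocked), now at (row=12, col=5)
  F3: move forward 0/3 (blocked), now at (row=12, col=5)
  F3: move forward 0/3 (blocked), now at (row=12, col=5)
Final: (row=12, col=5), facing East

Answer: Final position: (row=12, col=5), facing East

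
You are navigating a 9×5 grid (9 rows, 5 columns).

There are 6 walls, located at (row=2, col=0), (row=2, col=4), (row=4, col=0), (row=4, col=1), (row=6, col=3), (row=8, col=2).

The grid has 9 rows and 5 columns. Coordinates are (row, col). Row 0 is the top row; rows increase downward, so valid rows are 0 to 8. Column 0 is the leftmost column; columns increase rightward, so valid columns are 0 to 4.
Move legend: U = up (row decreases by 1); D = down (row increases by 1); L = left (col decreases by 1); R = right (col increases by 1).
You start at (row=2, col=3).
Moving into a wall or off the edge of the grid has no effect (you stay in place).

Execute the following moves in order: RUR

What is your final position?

Start: (row=2, col=3)
  R (right): blocked, stay at (row=2, col=3)
  U (up): (row=2, col=3) -> (row=1, col=3)
  R (right): (row=1, col=3) -> (row=1, col=4)
Final: (row=1, col=4)

Answer: Final position: (row=1, col=4)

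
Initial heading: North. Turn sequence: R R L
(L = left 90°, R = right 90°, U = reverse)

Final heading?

Start: North
  R (right (90° clockwise)) -> East
  R (right (90° clockwise)) -> South
  L (left (90° counter-clockwise)) -> East
Final: East

Answer: Final heading: East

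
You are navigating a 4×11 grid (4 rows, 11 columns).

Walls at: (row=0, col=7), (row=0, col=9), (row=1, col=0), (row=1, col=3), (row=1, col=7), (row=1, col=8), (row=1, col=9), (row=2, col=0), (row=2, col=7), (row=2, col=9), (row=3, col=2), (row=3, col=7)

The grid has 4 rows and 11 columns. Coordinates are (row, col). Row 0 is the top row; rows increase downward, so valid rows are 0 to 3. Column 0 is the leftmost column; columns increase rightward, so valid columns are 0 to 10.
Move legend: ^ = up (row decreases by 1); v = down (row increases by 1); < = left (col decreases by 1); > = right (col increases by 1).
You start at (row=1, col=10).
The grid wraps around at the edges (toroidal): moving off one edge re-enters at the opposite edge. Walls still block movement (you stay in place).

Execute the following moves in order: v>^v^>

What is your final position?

Answer: Final position: (row=1, col=10)

Derivation:
Start: (row=1, col=10)
  v (down): (row=1, col=10) -> (row=2, col=10)
  > (right): blocked, stay at (row=2, col=10)
  ^ (up): (row=2, col=10) -> (row=1, col=10)
  v (down): (row=1, col=10) -> (row=2, col=10)
  ^ (up): (row=2, col=10) -> (row=1, col=10)
  > (right): blocked, stay at (row=1, col=10)
Final: (row=1, col=10)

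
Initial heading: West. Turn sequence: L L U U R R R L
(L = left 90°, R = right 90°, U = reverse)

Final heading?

Start: West
  L (left (90° counter-clockwise)) -> South
  L (left (90° counter-clockwise)) -> East
  U (U-turn (180°)) -> West
  U (U-turn (180°)) -> East
  R (right (90° clockwise)) -> South
  R (right (90° clockwise)) -> West
  R (right (90° clockwise)) -> North
  L (left (90° counter-clockwise)) -> West
Final: West

Answer: Final heading: West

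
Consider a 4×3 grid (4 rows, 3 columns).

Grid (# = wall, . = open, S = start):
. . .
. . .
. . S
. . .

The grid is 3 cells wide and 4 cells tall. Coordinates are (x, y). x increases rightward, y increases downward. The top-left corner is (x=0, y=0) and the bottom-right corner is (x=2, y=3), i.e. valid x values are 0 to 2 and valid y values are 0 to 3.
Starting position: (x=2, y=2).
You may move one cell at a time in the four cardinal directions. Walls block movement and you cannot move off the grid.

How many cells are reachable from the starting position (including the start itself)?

BFS flood-fill from (x=2, y=2):
  Distance 0: (x=2, y=2)
  Distance 1: (x=2, y=1), (x=1, y=2), (x=2, y=3)
  Distance 2: (x=2, y=0), (x=1, y=1), (x=0, y=2), (x=1, y=3)
  Distance 3: (x=1, y=0), (x=0, y=1), (x=0, y=3)
  Distance 4: (x=0, y=0)
Total reachable: 12 (grid has 12 open cells total)

Answer: Reachable cells: 12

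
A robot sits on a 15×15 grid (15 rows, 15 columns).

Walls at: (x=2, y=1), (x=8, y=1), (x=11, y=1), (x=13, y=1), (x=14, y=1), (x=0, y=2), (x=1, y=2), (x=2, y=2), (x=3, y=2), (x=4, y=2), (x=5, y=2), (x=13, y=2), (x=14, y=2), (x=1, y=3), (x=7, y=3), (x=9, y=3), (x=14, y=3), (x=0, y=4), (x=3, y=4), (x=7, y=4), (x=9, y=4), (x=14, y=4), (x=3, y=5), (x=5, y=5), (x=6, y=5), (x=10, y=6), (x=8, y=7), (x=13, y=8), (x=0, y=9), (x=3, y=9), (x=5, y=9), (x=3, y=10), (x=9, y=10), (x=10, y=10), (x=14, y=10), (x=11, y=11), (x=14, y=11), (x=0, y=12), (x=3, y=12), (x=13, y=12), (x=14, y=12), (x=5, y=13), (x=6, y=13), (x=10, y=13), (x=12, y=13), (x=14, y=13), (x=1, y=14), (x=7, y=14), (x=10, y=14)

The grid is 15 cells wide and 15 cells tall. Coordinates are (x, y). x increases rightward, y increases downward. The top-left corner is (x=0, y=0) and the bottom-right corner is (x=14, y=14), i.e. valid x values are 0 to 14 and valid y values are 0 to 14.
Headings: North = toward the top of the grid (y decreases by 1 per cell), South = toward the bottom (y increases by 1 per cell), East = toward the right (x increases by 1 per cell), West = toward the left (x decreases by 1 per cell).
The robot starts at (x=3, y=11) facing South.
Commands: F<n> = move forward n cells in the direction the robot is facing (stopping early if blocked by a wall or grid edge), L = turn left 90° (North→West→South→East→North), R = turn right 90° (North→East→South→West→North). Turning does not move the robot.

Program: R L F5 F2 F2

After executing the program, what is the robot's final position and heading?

Start: (x=3, y=11), facing South
  R: turn right, now facing West
  L: turn left, now facing South
  F5: move forward 0/5 (blocked), now at (x=3, y=11)
  F2: move forward 0/2 (blocked), now at (x=3, y=11)
  F2: move forward 0/2 (blocked), now at (x=3, y=11)
Final: (x=3, y=11), facing South

Answer: Final position: (x=3, y=11), facing South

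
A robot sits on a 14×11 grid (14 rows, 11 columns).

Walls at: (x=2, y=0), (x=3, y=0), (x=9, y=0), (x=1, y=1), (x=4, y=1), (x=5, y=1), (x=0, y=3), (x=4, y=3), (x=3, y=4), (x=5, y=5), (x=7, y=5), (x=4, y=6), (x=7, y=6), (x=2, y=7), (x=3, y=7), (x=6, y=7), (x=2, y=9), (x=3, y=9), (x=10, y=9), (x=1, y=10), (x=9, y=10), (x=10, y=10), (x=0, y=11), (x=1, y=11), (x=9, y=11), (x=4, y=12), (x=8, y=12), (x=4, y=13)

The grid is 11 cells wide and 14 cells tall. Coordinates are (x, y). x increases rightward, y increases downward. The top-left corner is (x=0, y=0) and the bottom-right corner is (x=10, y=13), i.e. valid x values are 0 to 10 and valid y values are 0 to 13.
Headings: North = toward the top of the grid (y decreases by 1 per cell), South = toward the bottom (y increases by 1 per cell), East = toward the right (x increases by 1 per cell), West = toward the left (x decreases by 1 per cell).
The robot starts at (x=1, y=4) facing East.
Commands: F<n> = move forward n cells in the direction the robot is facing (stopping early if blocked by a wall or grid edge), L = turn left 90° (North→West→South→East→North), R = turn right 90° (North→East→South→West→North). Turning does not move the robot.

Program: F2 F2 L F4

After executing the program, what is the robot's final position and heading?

Start: (x=1, y=4), facing East
  F2: move forward 1/2 (blocked), now at (x=2, y=4)
  F2: move forward 0/2 (blocked), now at (x=2, y=4)
  L: turn left, now facing North
  F4: move forward 3/4 (blocked), now at (x=2, y=1)
Final: (x=2, y=1), facing North

Answer: Final position: (x=2, y=1), facing North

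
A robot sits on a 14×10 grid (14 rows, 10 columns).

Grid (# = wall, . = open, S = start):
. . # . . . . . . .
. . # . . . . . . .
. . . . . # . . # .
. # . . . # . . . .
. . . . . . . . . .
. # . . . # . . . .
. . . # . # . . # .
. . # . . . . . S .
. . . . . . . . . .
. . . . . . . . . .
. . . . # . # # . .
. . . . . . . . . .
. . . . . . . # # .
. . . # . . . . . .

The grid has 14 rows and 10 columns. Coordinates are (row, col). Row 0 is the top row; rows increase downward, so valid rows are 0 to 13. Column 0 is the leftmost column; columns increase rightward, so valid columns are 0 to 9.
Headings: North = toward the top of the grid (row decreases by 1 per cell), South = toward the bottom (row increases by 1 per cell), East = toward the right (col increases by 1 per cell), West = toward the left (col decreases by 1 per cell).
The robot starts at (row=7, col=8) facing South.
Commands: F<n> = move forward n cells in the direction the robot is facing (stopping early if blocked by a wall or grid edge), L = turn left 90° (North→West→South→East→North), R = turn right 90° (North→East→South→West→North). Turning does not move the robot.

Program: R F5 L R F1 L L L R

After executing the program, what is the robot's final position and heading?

Start: (row=7, col=8), facing South
  R: turn right, now facing West
  F5: move forward 5, now at (row=7, col=3)
  L: turn left, now facing South
  R: turn right, now facing West
  F1: move forward 0/1 (blocked), now at (row=7, col=3)
  L: turn left, now facing South
  L: turn left, now facing East
  L: turn left, now facing North
  R: turn right, now facing East
Final: (row=7, col=3), facing East

Answer: Final position: (row=7, col=3), facing East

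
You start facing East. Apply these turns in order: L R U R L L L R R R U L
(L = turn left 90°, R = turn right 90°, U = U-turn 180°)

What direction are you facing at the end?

Start: East
  L (left (90° counter-clockwise)) -> North
  R (right (90° clockwise)) -> East
  U (U-turn (180°)) -> West
  R (right (90° clockwise)) -> North
  L (left (90° counter-clockwise)) -> West
  L (left (90° counter-clockwise)) -> South
  L (left (90° counter-clockwise)) -> East
  R (right (90° clockwise)) -> South
  R (right (90° clockwise)) -> West
  R (right (90° clockwise)) -> North
  U (U-turn (180°)) -> South
  L (left (90° counter-clockwise)) -> East
Final: East

Answer: Final heading: East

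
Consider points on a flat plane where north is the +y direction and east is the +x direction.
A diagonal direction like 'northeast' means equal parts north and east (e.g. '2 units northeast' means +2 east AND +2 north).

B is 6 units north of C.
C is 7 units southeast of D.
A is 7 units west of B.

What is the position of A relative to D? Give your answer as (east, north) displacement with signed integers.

Answer: A is at (east=0, north=-1) relative to D.

Derivation:
Place D at the origin (east=0, north=0).
  C is 7 units southeast of D: delta (east=+7, north=-7); C at (east=7, north=-7).
  B is 6 units north of C: delta (east=+0, north=+6); B at (east=7, north=-1).
  A is 7 units west of B: delta (east=-7, north=+0); A at (east=0, north=-1).
Therefore A relative to D: (east=0, north=-1).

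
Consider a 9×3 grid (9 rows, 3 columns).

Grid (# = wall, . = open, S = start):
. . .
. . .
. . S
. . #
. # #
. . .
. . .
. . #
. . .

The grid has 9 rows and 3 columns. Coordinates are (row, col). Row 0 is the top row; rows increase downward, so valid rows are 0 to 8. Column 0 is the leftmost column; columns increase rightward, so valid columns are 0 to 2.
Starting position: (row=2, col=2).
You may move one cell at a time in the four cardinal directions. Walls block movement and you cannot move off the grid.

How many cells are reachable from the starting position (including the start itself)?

Answer: Reachable cells: 23

Derivation:
BFS flood-fill from (row=2, col=2):
  Distance 0: (row=2, col=2)
  Distance 1: (row=1, col=2), (row=2, col=1)
  Distance 2: (row=0, col=2), (row=1, col=1), (row=2, col=0), (row=3, col=1)
  Distance 3: (row=0, col=1), (row=1, col=0), (row=3, col=0)
  Distance 4: (row=0, col=0), (row=4, col=0)
  Distance 5: (row=5, col=0)
  Distance 6: (row=5, col=1), (row=6, col=0)
  Distance 7: (row=5, col=2), (row=6, col=1), (row=7, col=0)
  Distance 8: (row=6, col=2), (row=7, col=1), (row=8, col=0)
  Distance 9: (row=8, col=1)
  Distance 10: (row=8, col=2)
Total reachable: 23 (grid has 23 open cells total)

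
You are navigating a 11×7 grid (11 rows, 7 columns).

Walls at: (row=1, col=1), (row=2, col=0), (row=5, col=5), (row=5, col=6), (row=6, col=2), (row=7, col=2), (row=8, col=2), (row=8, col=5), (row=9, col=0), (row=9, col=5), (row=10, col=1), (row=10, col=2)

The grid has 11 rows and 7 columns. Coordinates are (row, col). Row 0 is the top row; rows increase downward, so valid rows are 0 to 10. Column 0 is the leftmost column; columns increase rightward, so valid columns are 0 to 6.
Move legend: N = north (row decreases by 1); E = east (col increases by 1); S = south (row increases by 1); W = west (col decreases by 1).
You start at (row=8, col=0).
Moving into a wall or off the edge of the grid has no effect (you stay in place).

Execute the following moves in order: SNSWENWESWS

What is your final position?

Answer: Final position: (row=8, col=0)

Derivation:
Start: (row=8, col=0)
  S (south): blocked, stay at (row=8, col=0)
  N (north): (row=8, col=0) -> (row=7, col=0)
  S (south): (row=7, col=0) -> (row=8, col=0)
  W (west): blocked, stay at (row=8, col=0)
  E (east): (row=8, col=0) -> (row=8, col=1)
  N (north): (row=8, col=1) -> (row=7, col=1)
  W (west): (row=7, col=1) -> (row=7, col=0)
  E (east): (row=7, col=0) -> (row=7, col=1)
  S (south): (row=7, col=1) -> (row=8, col=1)
  W (west): (row=8, col=1) -> (row=8, col=0)
  S (south): blocked, stay at (row=8, col=0)
Final: (row=8, col=0)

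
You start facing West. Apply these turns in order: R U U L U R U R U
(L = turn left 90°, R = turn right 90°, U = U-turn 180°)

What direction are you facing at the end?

Start: West
  R (right (90° clockwise)) -> North
  U (U-turn (180°)) -> South
  U (U-turn (180°)) -> North
  L (left (90° counter-clockwise)) -> West
  U (U-turn (180°)) -> East
  R (right (90° clockwise)) -> South
  U (U-turn (180°)) -> North
  R (right (90° clockwise)) -> East
  U (U-turn (180°)) -> West
Final: West

Answer: Final heading: West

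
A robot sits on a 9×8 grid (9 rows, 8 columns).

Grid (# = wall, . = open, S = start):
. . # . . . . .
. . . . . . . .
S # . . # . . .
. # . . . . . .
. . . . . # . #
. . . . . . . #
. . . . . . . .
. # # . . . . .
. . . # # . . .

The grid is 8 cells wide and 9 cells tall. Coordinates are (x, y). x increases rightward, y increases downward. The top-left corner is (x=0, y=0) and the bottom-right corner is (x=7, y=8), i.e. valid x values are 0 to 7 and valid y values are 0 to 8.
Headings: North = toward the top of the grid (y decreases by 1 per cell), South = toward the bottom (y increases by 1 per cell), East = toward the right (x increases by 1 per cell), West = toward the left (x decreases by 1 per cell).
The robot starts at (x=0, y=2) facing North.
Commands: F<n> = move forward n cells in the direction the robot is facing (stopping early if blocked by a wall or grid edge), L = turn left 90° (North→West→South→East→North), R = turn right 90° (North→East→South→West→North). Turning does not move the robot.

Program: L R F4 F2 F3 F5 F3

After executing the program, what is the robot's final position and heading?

Start: (x=0, y=2), facing North
  L: turn left, now facing West
  R: turn right, now facing North
  F4: move forward 2/4 (blocked), now at (x=0, y=0)
  F2: move forward 0/2 (blocked), now at (x=0, y=0)
  F3: move forward 0/3 (blocked), now at (x=0, y=0)
  F5: move forward 0/5 (blocked), now at (x=0, y=0)
  F3: move forward 0/3 (blocked), now at (x=0, y=0)
Final: (x=0, y=0), facing North

Answer: Final position: (x=0, y=0), facing North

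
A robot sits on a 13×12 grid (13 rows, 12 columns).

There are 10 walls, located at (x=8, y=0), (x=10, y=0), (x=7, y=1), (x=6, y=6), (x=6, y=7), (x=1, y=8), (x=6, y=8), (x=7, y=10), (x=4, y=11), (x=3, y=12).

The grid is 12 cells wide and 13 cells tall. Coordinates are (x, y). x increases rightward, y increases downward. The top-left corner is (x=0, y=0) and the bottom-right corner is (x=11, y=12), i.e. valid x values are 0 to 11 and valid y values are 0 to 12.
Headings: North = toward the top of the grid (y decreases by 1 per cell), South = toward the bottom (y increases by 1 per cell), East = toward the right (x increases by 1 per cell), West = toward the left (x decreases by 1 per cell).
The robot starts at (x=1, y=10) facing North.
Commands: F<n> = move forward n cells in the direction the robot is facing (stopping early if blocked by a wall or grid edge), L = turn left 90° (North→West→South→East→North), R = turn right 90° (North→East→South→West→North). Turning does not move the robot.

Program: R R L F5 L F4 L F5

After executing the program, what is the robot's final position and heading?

Answer: Final position: (x=1, y=9), facing West

Derivation:
Start: (x=1, y=10), facing North
  R: turn right, now facing East
  R: turn right, now facing South
  L: turn left, now facing East
  F5: move forward 5, now at (x=6, y=10)
  L: turn left, now facing North
  F4: move forward 1/4 (blocked), now at (x=6, y=9)
  L: turn left, now facing West
  F5: move forward 5, now at (x=1, y=9)
Final: (x=1, y=9), facing West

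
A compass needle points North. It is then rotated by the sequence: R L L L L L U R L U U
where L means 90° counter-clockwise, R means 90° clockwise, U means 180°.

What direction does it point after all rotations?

Start: North
  R (right (90° clockwise)) -> East
  L (left (90° counter-clockwise)) -> North
  L (left (90° counter-clockwise)) -> West
  L (left (90° counter-clockwise)) -> South
  L (left (90° counter-clockwise)) -> East
  L (left (90° counter-clockwise)) -> North
  U (U-turn (180°)) -> South
  R (right (90° clockwise)) -> West
  L (left (90° counter-clockwise)) -> South
  U (U-turn (180°)) -> North
  U (U-turn (180°)) -> South
Final: South

Answer: Final heading: South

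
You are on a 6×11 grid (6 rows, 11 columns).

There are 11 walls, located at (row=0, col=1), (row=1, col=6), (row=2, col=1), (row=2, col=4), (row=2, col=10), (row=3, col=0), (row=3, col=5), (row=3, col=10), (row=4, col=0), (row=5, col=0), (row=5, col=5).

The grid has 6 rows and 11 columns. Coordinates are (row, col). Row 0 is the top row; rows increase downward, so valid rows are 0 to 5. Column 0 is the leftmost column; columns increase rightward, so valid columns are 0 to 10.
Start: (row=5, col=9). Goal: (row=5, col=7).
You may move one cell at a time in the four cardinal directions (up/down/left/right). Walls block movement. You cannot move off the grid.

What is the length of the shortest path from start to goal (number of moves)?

BFS from (row=5, col=9) until reaching (row=5, col=7):
  Distance 0: (row=5, col=9)
  Distance 1: (row=4, col=9), (row=5, col=8), (row=5, col=10)
  Distance 2: (row=3, col=9), (row=4, col=8), (row=4, col=10), (row=5, col=7)  <- goal reached here
One shortest path (2 moves): (row=5, col=9) -> (row=5, col=8) -> (row=5, col=7)

Answer: Shortest path length: 2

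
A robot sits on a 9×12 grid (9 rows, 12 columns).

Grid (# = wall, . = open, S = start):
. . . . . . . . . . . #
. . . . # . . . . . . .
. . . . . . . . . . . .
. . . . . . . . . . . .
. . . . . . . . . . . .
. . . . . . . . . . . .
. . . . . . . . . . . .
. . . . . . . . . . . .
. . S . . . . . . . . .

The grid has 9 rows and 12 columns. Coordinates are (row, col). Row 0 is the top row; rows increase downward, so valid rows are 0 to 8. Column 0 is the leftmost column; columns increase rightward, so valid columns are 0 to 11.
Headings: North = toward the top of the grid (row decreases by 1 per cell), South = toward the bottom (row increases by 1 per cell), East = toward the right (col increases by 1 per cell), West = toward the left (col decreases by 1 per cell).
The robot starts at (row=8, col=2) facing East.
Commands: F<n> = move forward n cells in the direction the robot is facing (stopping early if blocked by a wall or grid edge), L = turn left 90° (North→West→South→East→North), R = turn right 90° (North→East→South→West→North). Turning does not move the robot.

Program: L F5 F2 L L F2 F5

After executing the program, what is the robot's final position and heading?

Start: (row=8, col=2), facing East
  L: turn left, now facing North
  F5: move forward 5, now at (row=3, col=2)
  F2: move forward 2, now at (row=1, col=2)
  L: turn left, now facing West
  L: turn left, now facing South
  F2: move forward 2, now at (row=3, col=2)
  F5: move forward 5, now at (row=8, col=2)
Final: (row=8, col=2), facing South

Answer: Final position: (row=8, col=2), facing South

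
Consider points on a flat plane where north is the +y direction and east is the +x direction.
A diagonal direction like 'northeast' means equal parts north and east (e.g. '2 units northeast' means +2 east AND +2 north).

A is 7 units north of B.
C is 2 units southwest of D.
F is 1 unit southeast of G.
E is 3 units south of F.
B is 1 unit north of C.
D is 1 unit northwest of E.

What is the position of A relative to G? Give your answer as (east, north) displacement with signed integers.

Answer: A is at (east=-2, north=3) relative to G.

Derivation:
Place G at the origin (east=0, north=0).
  F is 1 unit southeast of G: delta (east=+1, north=-1); F at (east=1, north=-1).
  E is 3 units south of F: delta (east=+0, north=-3); E at (east=1, north=-4).
  D is 1 unit northwest of E: delta (east=-1, north=+1); D at (east=0, north=-3).
  C is 2 units southwest of D: delta (east=-2, north=-2); C at (east=-2, north=-5).
  B is 1 unit north of C: delta (east=+0, north=+1); B at (east=-2, north=-4).
  A is 7 units north of B: delta (east=+0, north=+7); A at (east=-2, north=3).
Therefore A relative to G: (east=-2, north=3).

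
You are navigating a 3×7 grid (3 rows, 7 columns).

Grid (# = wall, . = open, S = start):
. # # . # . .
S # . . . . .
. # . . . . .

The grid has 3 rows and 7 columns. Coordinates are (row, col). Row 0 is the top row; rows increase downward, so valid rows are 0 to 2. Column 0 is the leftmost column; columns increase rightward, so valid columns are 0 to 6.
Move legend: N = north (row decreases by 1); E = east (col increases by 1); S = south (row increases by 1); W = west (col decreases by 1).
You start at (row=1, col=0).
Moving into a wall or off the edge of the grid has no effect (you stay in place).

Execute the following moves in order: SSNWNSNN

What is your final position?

Answer: Final position: (row=0, col=0)

Derivation:
Start: (row=1, col=0)
  S (south): (row=1, col=0) -> (row=2, col=0)
  S (south): blocked, stay at (row=2, col=0)
  N (north): (row=2, col=0) -> (row=1, col=0)
  W (west): blocked, stay at (row=1, col=0)
  N (north): (row=1, col=0) -> (row=0, col=0)
  S (south): (row=0, col=0) -> (row=1, col=0)
  N (north): (row=1, col=0) -> (row=0, col=0)
  N (north): blocked, stay at (row=0, col=0)
Final: (row=0, col=0)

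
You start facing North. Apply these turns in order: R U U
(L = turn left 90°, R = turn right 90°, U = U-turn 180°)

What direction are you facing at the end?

Start: North
  R (right (90° clockwise)) -> East
  U (U-turn (180°)) -> West
  U (U-turn (180°)) -> East
Final: East

Answer: Final heading: East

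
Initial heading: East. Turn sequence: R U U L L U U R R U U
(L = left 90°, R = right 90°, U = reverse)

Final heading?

Start: East
  R (right (90° clockwise)) -> South
  U (U-turn (180°)) -> North
  U (U-turn (180°)) -> South
  L (left (90° counter-clockwise)) -> East
  L (left (90° counter-clockwise)) -> North
  U (U-turn (180°)) -> South
  U (U-turn (180°)) -> North
  R (right (90° clockwise)) -> East
  R (right (90° clockwise)) -> South
  U (U-turn (180°)) -> North
  U (U-turn (180°)) -> South
Final: South

Answer: Final heading: South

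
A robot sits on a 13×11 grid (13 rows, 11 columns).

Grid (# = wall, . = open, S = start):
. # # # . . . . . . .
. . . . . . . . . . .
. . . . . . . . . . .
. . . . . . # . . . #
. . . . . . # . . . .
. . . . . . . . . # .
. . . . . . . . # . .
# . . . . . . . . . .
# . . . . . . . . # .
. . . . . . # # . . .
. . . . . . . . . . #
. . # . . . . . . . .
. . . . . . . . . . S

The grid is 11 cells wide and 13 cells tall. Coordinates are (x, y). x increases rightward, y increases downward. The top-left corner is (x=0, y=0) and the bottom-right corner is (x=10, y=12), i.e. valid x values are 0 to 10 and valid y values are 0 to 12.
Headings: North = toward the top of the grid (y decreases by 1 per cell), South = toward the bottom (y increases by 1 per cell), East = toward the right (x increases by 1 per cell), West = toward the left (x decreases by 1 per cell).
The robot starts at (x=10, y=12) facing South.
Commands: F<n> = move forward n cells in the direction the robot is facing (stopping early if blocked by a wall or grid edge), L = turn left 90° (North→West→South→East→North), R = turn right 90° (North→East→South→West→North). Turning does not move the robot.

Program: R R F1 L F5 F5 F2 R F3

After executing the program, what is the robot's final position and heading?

Answer: Final position: (x=3, y=8), facing North

Derivation:
Start: (x=10, y=12), facing South
  R: turn right, now facing West
  R: turn right, now facing North
  F1: move forward 1, now at (x=10, y=11)
  L: turn left, now facing West
  F5: move forward 5, now at (x=5, y=11)
  F5: move forward 2/5 (blocked), now at (x=3, y=11)
  F2: move forward 0/2 (blocked), now at (x=3, y=11)
  R: turn right, now facing North
  F3: move forward 3, now at (x=3, y=8)
Final: (x=3, y=8), facing North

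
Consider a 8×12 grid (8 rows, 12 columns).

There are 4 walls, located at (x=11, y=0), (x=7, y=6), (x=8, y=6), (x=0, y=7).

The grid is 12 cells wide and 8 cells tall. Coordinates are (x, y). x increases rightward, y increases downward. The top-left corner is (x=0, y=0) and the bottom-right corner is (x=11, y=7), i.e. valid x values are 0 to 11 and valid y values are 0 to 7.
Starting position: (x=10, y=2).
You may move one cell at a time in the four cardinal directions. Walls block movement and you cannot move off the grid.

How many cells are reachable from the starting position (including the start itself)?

BFS flood-fill from (x=10, y=2):
  Distance 0: (x=10, y=2)
  Distance 1: (x=10, y=1), (x=9, y=2), (x=11, y=2), (x=10, y=3)
  Distance 2: (x=10, y=0), (x=9, y=1), (x=11, y=1), (x=8, y=2), (x=9, y=3), (x=11, y=3), (x=10, y=4)
  Distance 3: (x=9, y=0), (x=8, y=1), (x=7, y=2), (x=8, y=3), (x=9, y=4), (x=11, y=4), (x=10, y=5)
  Distance 4: (x=8, y=0), (x=7, y=1), (x=6, y=2), (x=7, y=3), (x=8, y=4), (x=9, y=5), (x=11, y=5), (x=10, y=6)
  Distance 5: (x=7, y=0), (x=6, y=1), (x=5, y=2), (x=6, y=3), (x=7, y=4), (x=8, y=5), (x=9, y=6), (x=11, y=6), (x=10, y=7)
  Distance 6: (x=6, y=0), (x=5, y=1), (x=4, y=2), (x=5, y=3), (x=6, y=4), (x=7, y=5), (x=9, y=7), (x=11, y=7)
  Distance 7: (x=5, y=0), (x=4, y=1), (x=3, y=2), (x=4, y=3), (x=5, y=4), (x=6, y=5), (x=8, y=7)
  Distance 8: (x=4, y=0), (x=3, y=1), (x=2, y=2), (x=3, y=3), (x=4, y=4), (x=5, y=5), (x=6, y=6), (x=7, y=7)
  Distance 9: (x=3, y=0), (x=2, y=1), (x=1, y=2), (x=2, y=3), (x=3, y=4), (x=4, y=5), (x=5, y=6), (x=6, y=7)
  Distance 10: (x=2, y=0), (x=1, y=1), (x=0, y=2), (x=1, y=3), (x=2, y=4), (x=3, y=5), (x=4, y=6), (x=5, y=7)
  Distance 11: (x=1, y=0), (x=0, y=1), (x=0, y=3), (x=1, y=4), (x=2, y=5), (x=3, y=6), (x=4, y=7)
  Distance 12: (x=0, y=0), (x=0, y=4), (x=1, y=5), (x=2, y=6), (x=3, y=7)
  Distance 13: (x=0, y=5), (x=1, y=6), (x=2, y=7)
  Distance 14: (x=0, y=6), (x=1, y=7)
Total reachable: 92 (grid has 92 open cells total)

Answer: Reachable cells: 92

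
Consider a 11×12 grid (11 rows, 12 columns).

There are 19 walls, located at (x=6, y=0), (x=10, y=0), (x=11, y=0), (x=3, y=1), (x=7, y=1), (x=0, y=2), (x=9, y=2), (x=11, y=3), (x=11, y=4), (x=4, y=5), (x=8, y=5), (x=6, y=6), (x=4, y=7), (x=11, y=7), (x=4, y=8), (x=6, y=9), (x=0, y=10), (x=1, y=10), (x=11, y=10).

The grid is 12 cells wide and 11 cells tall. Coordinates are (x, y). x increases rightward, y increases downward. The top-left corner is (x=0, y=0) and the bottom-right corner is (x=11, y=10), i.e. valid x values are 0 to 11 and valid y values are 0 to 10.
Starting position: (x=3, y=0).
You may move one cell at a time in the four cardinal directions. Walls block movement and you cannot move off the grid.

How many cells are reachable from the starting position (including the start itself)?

Answer: Reachable cells: 113

Derivation:
BFS flood-fill from (x=3, y=0):
  Distance 0: (x=3, y=0)
  Distance 1: (x=2, y=0), (x=4, y=0)
  Distance 2: (x=1, y=0), (x=5, y=0), (x=2, y=1), (x=4, y=1)
  Distance 3: (x=0, y=0), (x=1, y=1), (x=5, y=1), (x=2, y=2), (x=4, y=2)
  Distance 4: (x=0, y=1), (x=6, y=1), (x=1, y=2), (x=3, y=2), (x=5, y=2), (x=2, y=3), (x=4, y=3)
  Distance 5: (x=6, y=2), (x=1, y=3), (x=3, y=3), (x=5, y=3), (x=2, y=4), (x=4, y=4)
  Distance 6: (x=7, y=2), (x=0, y=3), (x=6, y=3), (x=1, y=4), (x=3, y=4), (x=5, y=4), (x=2, y=5)
  Distance 7: (x=8, y=2), (x=7, y=3), (x=0, y=4), (x=6, y=4), (x=1, y=5), (x=3, y=5), (x=5, y=5), (x=2, y=6)
  Distance 8: (x=8, y=1), (x=8, y=3), (x=7, y=4), (x=0, y=5), (x=6, y=5), (x=1, y=6), (x=3, y=6), (x=5, y=6), (x=2, y=7)
  Distance 9: (x=8, y=0), (x=9, y=1), (x=9, y=3), (x=8, y=4), (x=7, y=5), (x=0, y=6), (x=4, y=6), (x=1, y=7), (x=3, y=7), (x=5, y=7), (x=2, y=8)
  Distance 10: (x=7, y=0), (x=9, y=0), (x=10, y=1), (x=10, y=3), (x=9, y=4), (x=7, y=6), (x=0, y=7), (x=6, y=7), (x=1, y=8), (x=3, y=8), (x=5, y=8), (x=2, y=9)
  Distance 11: (x=11, y=1), (x=10, y=2), (x=10, y=4), (x=9, y=5), (x=8, y=6), (x=7, y=7), (x=0, y=8), (x=6, y=8), (x=1, y=9), (x=3, y=9), (x=5, y=9), (x=2, y=10)
  Distance 12: (x=11, y=2), (x=10, y=5), (x=9, y=6), (x=8, y=7), (x=7, y=8), (x=0, y=9), (x=4, y=9), (x=3, y=10), (x=5, y=10)
  Distance 13: (x=11, y=5), (x=10, y=6), (x=9, y=7), (x=8, y=8), (x=7, y=9), (x=4, y=10), (x=6, y=10)
  Distance 14: (x=11, y=6), (x=10, y=7), (x=9, y=8), (x=8, y=9), (x=7, y=10)
  Distance 15: (x=10, y=8), (x=9, y=9), (x=8, y=10)
  Distance 16: (x=11, y=8), (x=10, y=9), (x=9, y=10)
  Distance 17: (x=11, y=9), (x=10, y=10)
Total reachable: 113 (grid has 113 open cells total)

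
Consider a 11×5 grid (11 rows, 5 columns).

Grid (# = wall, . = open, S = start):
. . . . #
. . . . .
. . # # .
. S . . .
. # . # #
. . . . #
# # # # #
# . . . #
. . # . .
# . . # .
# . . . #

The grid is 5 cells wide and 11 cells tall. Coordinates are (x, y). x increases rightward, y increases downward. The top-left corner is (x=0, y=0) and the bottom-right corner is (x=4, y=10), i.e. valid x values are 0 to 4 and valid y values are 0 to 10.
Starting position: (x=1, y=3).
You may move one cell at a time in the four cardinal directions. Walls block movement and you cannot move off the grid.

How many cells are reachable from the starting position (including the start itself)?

BFS flood-fill from (x=1, y=3):
  Distance 0: (x=1, y=3)
  Distance 1: (x=1, y=2), (x=0, y=3), (x=2, y=3)
  Distance 2: (x=1, y=1), (x=0, y=2), (x=3, y=3), (x=0, y=4), (x=2, y=4)
  Distance 3: (x=1, y=0), (x=0, y=1), (x=2, y=1), (x=4, y=3), (x=0, y=5), (x=2, y=5)
  Distance 4: (x=0, y=0), (x=2, y=0), (x=3, y=1), (x=4, y=2), (x=1, y=5), (x=3, y=5)
  Distance 5: (x=3, y=0), (x=4, y=1)
Total reachable: 23 (grid has 36 open cells total)

Answer: Reachable cells: 23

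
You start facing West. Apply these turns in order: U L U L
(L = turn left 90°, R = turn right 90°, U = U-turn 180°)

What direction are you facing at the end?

Answer: Final heading: East

Derivation:
Start: West
  U (U-turn (180°)) -> East
  L (left (90° counter-clockwise)) -> North
  U (U-turn (180°)) -> South
  L (left (90° counter-clockwise)) -> East
Final: East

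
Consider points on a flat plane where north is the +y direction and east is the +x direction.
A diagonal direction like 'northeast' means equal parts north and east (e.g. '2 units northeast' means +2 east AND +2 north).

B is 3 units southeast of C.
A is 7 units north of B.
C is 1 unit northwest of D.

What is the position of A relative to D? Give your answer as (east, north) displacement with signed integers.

Answer: A is at (east=2, north=5) relative to D.

Derivation:
Place D at the origin (east=0, north=0).
  C is 1 unit northwest of D: delta (east=-1, north=+1); C at (east=-1, north=1).
  B is 3 units southeast of C: delta (east=+3, north=-3); B at (east=2, north=-2).
  A is 7 units north of B: delta (east=+0, north=+7); A at (east=2, north=5).
Therefore A relative to D: (east=2, north=5).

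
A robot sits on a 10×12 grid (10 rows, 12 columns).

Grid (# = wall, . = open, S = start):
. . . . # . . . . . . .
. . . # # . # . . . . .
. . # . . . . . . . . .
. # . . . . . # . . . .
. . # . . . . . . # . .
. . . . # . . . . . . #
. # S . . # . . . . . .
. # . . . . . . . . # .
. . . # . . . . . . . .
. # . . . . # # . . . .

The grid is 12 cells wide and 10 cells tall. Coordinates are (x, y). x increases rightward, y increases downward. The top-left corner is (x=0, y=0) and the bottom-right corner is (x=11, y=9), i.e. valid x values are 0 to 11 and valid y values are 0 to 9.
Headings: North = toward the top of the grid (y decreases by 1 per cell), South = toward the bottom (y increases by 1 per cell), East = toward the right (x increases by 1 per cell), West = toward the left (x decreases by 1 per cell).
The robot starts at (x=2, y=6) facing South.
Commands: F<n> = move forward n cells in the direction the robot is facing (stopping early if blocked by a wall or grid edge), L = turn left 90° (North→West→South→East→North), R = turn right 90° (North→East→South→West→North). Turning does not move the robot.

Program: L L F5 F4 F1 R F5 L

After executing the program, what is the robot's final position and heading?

Answer: Final position: (x=3, y=5), facing North

Derivation:
Start: (x=2, y=6), facing South
  L: turn left, now facing East
  L: turn left, now facing North
  F5: move forward 1/5 (blocked), now at (x=2, y=5)
  F4: move forward 0/4 (blocked), now at (x=2, y=5)
  F1: move forward 0/1 (blocked), now at (x=2, y=5)
  R: turn right, now facing East
  F5: move forward 1/5 (blocked), now at (x=3, y=5)
  L: turn left, now facing North
Final: (x=3, y=5), facing North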